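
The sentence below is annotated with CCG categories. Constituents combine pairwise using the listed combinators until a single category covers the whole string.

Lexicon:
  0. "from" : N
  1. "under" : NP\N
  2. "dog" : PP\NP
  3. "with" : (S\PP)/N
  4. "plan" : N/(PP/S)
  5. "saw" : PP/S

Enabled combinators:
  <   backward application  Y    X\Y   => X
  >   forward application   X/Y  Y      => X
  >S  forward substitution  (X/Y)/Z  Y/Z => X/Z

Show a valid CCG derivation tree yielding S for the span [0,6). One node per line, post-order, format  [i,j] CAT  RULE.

[0,6] S   <
  [0,3] PP   <
    [0,2] NP   <
      [0,1] "from" : N
      [1,2] "under" : NP\N
    [2,3] "dog" : PP\NP
  [3,6] S\PP   >
    [3,4] "with" : (S\PP)/N
    [4,6] N   >
      [4,5] "plan" : N/(PP/S)
      [5,6] "saw" : PP/S

[0,1] N  lex  "from"
[1,2] NP\N  lex  "under"
[0,2] NP  <  k=1
[2,3] PP\NP  lex  "dog"
[0,3] PP  <  k=2
[3,4] (S\PP)/N  lex  "with"
[4,5] N/(PP/S)  lex  "plan"
[5,6] PP/S  lex  "saw"
[4,6] N  >  k=5
[3,6] S\PP  >  k=4
[0,6] S  <  k=3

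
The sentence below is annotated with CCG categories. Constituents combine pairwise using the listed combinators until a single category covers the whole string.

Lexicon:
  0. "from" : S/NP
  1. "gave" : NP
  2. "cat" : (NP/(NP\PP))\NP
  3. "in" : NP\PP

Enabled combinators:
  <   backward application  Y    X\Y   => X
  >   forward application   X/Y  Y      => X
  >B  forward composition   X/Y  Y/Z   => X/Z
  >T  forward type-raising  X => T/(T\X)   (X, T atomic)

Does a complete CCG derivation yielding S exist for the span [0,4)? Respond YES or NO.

[0,4] S   >
  [0,1] "from" : S/NP
  [1,4] NP   >
    [1,3] NP/(NP\PP)   <
      [1,2] "gave" : NP
      [2,3] "cat" : (NP/(NP\PP))\NP
    [3,4] "in" : NP\PP

YES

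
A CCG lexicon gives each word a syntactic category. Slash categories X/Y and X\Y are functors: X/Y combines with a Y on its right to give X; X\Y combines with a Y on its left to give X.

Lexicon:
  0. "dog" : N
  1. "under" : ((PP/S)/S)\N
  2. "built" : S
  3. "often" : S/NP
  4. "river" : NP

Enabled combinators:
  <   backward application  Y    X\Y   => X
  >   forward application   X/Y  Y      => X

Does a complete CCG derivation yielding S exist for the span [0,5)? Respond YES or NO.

NO

N ((PP/S)/S)\N S S/NP NP
CKY chart[0,5] = {PP}; S ∉ chart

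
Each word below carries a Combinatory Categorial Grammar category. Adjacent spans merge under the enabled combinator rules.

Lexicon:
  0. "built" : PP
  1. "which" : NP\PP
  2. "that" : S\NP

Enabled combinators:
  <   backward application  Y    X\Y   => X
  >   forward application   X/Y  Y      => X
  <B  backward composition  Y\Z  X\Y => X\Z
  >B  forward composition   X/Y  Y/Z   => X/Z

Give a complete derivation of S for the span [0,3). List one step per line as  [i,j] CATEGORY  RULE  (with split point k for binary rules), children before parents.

[0,3] S   <
  [0,2] NP   <
    [0,1] "built" : PP
    [1,2] "which" : NP\PP
  [2,3] "that" : S\NP

[0,1] PP  lex  "built"
[1,2] NP\PP  lex  "which"
[0,2] NP  <  k=1
[2,3] S\NP  lex  "that"
[0,3] S  <  k=2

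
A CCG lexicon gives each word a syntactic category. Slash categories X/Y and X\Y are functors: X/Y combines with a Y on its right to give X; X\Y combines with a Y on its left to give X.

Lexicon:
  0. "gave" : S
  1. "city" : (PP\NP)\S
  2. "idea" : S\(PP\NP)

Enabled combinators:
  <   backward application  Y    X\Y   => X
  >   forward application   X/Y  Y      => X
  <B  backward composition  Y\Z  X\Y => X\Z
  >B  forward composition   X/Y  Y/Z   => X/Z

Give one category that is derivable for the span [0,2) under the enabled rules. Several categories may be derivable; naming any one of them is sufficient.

[0,3] S   <
  [0,2] PP\NP   <
    [0,1] "gave" : S
    [1,2] "city" : (PP\NP)\S
  [2,3] "idea" : S\(PP\NP)

PP\NP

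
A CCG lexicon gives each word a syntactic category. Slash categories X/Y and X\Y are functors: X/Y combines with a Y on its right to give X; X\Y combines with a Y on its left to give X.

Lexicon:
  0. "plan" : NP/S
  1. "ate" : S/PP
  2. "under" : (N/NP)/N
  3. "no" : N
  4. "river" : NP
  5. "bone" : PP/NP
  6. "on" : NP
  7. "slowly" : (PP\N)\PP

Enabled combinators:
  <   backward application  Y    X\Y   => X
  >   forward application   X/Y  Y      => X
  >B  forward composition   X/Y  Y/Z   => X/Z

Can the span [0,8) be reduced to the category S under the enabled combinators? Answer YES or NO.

NO

NP/S S/PP (N/NP)/N N NP PP/NP NP (PP\N)\PP
CKY chart[0,8] = {NP}; S ∉ chart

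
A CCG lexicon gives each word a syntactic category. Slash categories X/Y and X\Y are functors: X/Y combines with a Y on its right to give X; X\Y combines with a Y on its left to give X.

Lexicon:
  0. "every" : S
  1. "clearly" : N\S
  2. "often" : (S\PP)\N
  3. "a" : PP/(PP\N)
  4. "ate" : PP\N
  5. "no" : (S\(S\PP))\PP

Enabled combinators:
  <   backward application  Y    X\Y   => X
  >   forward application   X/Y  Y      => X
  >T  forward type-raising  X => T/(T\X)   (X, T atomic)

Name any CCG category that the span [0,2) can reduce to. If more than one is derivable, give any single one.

[0,6] S   <
  [0,3] S\PP   <
    [0,2] N   >
      [0,1] N/(N\S)   >T
        [0,1] "every" : S
      [1,2] "clearly" : N\S
    [2,3] "often" : (S\PP)\N
  [3,6] S\(S\PP)   <
    [3,5] PP   >
      [3,4] "a" : PP/(PP\N)
      [4,5] "ate" : PP\N
    [5,6] "no" : (S\(S\PP))\PP

N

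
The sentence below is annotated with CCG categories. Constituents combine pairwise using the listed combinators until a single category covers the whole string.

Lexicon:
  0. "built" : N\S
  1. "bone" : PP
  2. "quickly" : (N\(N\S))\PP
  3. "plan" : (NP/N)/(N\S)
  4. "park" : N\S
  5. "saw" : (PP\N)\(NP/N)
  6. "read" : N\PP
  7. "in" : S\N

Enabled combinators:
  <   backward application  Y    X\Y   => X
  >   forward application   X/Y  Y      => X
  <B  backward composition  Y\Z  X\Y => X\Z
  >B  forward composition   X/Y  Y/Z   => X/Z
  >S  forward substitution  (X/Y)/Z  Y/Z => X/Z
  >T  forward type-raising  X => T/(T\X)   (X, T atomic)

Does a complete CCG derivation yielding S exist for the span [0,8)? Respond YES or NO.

[0,8] S   <
  [0,6] PP   <
    [0,3] N   <
      [0,1] "built" : N\S
      [1,3] N\(N\S)   <
        [1,2] "bone" : PP
        [2,3] "quickly" : (N\(N\S))\PP
    [3,6] PP\N   <
      [3,5] NP/N   >
        [3,4] "plan" : (NP/N)/(N\S)
        [4,5] "park" : N\S
      [5,6] "saw" : (PP\N)\(NP/N)
  [6,8] S\PP   <B
    [6,7] "read" : N\PP
    [7,8] "in" : S\N

YES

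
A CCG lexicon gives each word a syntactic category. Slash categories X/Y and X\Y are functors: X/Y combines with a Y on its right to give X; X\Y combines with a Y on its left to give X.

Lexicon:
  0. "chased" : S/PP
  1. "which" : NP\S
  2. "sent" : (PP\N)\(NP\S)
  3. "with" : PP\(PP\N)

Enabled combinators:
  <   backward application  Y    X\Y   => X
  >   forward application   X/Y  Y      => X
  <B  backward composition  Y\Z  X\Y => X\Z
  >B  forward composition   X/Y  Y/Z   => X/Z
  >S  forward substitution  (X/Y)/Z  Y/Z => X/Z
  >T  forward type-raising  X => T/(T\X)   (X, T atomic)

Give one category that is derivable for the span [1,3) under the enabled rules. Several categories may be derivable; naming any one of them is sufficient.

PP\N

[0,4] S   >
  [0,1] "chased" : S/PP
  [1,4] PP   <
    [1,3] PP\N   <
      [1,2] "which" : NP\S
      [2,3] "sent" : (PP\N)\(NP\S)
    [3,4] "with" : PP\(PP\N)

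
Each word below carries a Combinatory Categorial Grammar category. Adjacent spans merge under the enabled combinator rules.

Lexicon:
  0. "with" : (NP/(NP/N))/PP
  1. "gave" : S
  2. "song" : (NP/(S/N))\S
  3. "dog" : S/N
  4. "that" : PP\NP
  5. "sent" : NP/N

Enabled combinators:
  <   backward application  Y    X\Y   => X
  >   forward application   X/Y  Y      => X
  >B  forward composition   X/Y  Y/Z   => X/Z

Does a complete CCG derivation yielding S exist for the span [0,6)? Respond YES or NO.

NO

(NP/(NP/N))/PP S (NP/(S/N))\S S/N PP\NP NP/N
CKY chart[0,6] = {NP}; S ∉ chart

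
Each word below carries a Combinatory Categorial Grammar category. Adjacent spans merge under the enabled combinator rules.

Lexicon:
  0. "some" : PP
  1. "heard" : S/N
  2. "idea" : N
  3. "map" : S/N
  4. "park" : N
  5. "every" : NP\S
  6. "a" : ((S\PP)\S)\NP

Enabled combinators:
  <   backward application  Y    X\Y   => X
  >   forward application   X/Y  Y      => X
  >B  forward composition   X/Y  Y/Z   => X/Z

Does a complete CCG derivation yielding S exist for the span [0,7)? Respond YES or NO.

[0,7] S   <
  [0,1] "some" : PP
  [1,7] S\PP   <
    [1,3] S   >
      [1,2] "heard" : S/N
      [2,3] "idea" : N
    [3,7] (S\PP)\S   <
      [3,6] NP   <
        [3,5] S   >
          [3,4] "map" : S/N
          [4,5] "park" : N
        [5,6] "every" : NP\S
      [6,7] "a" : ((S\PP)\S)\NP

YES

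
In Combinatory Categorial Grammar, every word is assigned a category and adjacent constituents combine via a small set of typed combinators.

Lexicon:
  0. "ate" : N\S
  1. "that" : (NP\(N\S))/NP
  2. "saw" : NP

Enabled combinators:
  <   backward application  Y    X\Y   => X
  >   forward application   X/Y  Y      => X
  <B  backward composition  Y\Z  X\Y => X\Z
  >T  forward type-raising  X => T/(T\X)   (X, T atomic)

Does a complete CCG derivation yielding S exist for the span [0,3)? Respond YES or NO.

NO

N\S (NP\(N\S))/NP NP
CKY chart[0,3] = {N/(N\NP), NP, NP/(NP\NP), PP/(PP\NP), S/(S\NP)}; S ∉ chart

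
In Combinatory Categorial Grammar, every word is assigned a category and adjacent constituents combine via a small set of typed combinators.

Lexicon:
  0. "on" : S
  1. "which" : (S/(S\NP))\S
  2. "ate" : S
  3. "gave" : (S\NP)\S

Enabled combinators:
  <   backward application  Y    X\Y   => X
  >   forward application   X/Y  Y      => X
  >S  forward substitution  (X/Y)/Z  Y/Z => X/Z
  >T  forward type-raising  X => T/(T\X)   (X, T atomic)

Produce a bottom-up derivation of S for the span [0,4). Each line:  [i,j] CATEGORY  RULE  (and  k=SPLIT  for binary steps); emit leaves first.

[0,1] S  lex  "on"
[1,2] (S/(S\NP))\S  lex  "which"
[0,2] S/(S\NP)  <  k=1
[2,3] S  lex  "ate"
[3,4] (S\NP)\S  lex  "gave"
[2,4] S\NP  <  k=3
[0,4] S  >  k=2

[0,4] S   >
  [0,2] S/(S\NP)   <
    [0,1] "on" : S
    [1,2] "which" : (S/(S\NP))\S
  [2,4] S\NP   <
    [2,3] "ate" : S
    [3,4] "gave" : (S\NP)\S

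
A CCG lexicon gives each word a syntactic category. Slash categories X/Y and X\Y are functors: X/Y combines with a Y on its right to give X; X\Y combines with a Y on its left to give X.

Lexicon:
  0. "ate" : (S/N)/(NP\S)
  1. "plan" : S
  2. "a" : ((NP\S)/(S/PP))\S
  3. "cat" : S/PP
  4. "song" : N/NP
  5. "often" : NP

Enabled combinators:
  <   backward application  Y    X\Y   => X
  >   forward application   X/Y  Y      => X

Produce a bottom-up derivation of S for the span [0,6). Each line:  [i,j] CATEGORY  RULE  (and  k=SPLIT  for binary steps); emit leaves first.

[0,1] (S/N)/(NP\S)  lex  "ate"
[1,2] S  lex  "plan"
[2,3] ((NP\S)/(S/PP))\S  lex  "a"
[1,3] (NP\S)/(S/PP)  <  k=2
[3,4] S/PP  lex  "cat"
[1,4] NP\S  >  k=3
[0,4] S/N  >  k=1
[4,5] N/NP  lex  "song"
[5,6] NP  lex  "often"
[4,6] N  >  k=5
[0,6] S  >  k=4

[0,6] S   >
  [0,4] S/N   >
    [0,1] "ate" : (S/N)/(NP\S)
    [1,4] NP\S   >
      [1,3] (NP\S)/(S/PP)   <
        [1,2] "plan" : S
        [2,3] "a" : ((NP\S)/(S/PP))\S
      [3,4] "cat" : S/PP
  [4,6] N   >
    [4,5] "song" : N/NP
    [5,6] "often" : NP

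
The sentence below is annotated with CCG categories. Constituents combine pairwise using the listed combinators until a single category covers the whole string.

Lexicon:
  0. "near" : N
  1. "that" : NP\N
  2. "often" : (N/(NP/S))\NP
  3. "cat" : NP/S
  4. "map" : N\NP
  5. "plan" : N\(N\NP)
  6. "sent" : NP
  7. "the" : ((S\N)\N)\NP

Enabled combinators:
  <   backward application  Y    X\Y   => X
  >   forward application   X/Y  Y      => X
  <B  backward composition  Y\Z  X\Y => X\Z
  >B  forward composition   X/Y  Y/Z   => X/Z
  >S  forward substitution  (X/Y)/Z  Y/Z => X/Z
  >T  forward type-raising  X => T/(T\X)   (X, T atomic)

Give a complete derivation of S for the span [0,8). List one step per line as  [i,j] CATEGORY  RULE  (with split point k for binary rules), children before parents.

[0,8] S   <
  [0,4] N   >
    [0,3] N/(NP/S)   <
      [0,2] NP   >
        [0,1] NP/(NP\N)   >T
          [0,1] "near" : N
        [1,2] "that" : NP\N
      [2,3] "often" : (N/(NP/S))\NP
    [3,4] "cat" : NP/S
  [4,8] S\N   <
    [4,6] N   <
      [4,5] "map" : N\NP
      [5,6] "plan" : N\(N\NP)
    [6,8] (S\N)\N   <
      [6,7] "sent" : NP
      [7,8] "the" : ((S\N)\N)\NP

[0,1] N  lex  "near"
[0,1] NP/(NP\N)  >T
[1,2] NP\N  lex  "that"
[0,2] NP  >  k=1
[2,3] (N/(NP/S))\NP  lex  "often"
[0,3] N/(NP/S)  <  k=2
[3,4] NP/S  lex  "cat"
[0,4] N  >  k=3
[4,5] N\NP  lex  "map"
[5,6] N\(N\NP)  lex  "plan"
[4,6] N  <  k=5
[6,7] NP  lex  "sent"
[7,8] ((S\N)\N)\NP  lex  "the"
[6,8] (S\N)\N  <  k=7
[4,8] S\N  <  k=6
[0,8] S  <  k=4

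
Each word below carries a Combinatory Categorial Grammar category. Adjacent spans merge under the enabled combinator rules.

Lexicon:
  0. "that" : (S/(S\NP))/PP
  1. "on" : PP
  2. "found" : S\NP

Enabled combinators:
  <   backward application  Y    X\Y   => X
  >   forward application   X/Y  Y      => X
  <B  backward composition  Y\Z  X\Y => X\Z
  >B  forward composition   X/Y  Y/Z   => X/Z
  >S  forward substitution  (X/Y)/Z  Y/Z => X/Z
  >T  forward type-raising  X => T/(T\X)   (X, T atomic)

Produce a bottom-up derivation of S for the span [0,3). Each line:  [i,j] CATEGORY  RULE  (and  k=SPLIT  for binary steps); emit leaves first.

[0,1] (S/(S\NP))/PP  lex  "that"
[1,2] PP  lex  "on"
[0,2] S/(S\NP)  >  k=1
[2,3] S\NP  lex  "found"
[0,3] S  >  k=2

[0,3] S   >
  [0,2] S/(S\NP)   >
    [0,1] "that" : (S/(S\NP))/PP
    [1,2] "on" : PP
  [2,3] "found" : S\NP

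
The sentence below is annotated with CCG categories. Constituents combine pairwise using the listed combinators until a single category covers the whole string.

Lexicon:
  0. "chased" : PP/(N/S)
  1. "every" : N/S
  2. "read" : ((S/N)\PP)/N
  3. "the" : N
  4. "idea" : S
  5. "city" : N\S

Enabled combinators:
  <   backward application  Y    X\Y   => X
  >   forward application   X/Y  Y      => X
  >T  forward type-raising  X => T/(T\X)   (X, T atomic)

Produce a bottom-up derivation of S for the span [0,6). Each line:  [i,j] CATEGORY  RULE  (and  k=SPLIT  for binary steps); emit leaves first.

[0,6] S   >
  [0,4] S/N   <
    [0,2] PP   >
      [0,1] "chased" : PP/(N/S)
      [1,2] "every" : N/S
    [2,4] (S/N)\PP   >
      [2,3] "read" : ((S/N)\PP)/N
      [3,4] "the" : N
  [4,6] N   >
    [4,5] N/(N\S)   >T
      [4,5] "idea" : S
    [5,6] "city" : N\S

[0,1] PP/(N/S)  lex  "chased"
[1,2] N/S  lex  "every"
[0,2] PP  >  k=1
[2,3] ((S/N)\PP)/N  lex  "read"
[3,4] N  lex  "the"
[2,4] (S/N)\PP  >  k=3
[0,4] S/N  <  k=2
[4,5] S  lex  "idea"
[4,5] N/(N\S)  >T
[5,6] N\S  lex  "city"
[4,6] N  >  k=5
[0,6] S  >  k=4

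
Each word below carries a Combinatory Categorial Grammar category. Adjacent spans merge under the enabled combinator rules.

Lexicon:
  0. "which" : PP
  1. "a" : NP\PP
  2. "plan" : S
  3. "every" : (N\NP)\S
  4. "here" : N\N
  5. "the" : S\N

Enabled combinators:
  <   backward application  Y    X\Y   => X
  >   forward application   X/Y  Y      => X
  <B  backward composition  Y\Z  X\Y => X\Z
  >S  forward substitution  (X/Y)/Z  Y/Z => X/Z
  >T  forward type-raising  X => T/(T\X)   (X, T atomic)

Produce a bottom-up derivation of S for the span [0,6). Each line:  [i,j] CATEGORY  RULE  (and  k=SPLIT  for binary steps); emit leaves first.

[0,6] S   <
  [0,2] NP   >
    [0,1] NP/(NP\PP)   >T
      [0,1] "which" : PP
    [1,2] "a" : NP\PP
  [2,6] S\NP   <B
    [2,5] N\NP   <B
      [2,4] N\NP   <
        [2,3] "plan" : S
        [3,4] "every" : (N\NP)\S
      [4,5] "here" : N\N
    [5,6] "the" : S\N

[0,1] PP  lex  "which"
[0,1] NP/(NP\PP)  >T
[1,2] NP\PP  lex  "a"
[0,2] NP  >  k=1
[2,3] S  lex  "plan"
[3,4] (N\NP)\S  lex  "every"
[2,4] N\NP  <  k=3
[4,5] N\N  lex  "here"
[2,5] N\NP  <B  k=4
[5,6] S\N  lex  "the"
[2,6] S\NP  <B  k=5
[0,6] S  <  k=2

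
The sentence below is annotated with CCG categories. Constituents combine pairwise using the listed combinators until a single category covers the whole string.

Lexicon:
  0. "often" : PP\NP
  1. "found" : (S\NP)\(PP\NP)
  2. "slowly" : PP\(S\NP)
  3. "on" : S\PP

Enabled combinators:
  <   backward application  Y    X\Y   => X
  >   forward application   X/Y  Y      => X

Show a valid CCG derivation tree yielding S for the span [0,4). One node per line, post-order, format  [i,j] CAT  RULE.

[0,4] S   <
  [0,3] PP   <
    [0,2] S\NP   <
      [0,1] "often" : PP\NP
      [1,2] "found" : (S\NP)\(PP\NP)
    [2,3] "slowly" : PP\(S\NP)
  [3,4] "on" : S\PP

[0,1] PP\NP  lex  "often"
[1,2] (S\NP)\(PP\NP)  lex  "found"
[0,2] S\NP  <  k=1
[2,3] PP\(S\NP)  lex  "slowly"
[0,3] PP  <  k=2
[3,4] S\PP  lex  "on"
[0,4] S  <  k=3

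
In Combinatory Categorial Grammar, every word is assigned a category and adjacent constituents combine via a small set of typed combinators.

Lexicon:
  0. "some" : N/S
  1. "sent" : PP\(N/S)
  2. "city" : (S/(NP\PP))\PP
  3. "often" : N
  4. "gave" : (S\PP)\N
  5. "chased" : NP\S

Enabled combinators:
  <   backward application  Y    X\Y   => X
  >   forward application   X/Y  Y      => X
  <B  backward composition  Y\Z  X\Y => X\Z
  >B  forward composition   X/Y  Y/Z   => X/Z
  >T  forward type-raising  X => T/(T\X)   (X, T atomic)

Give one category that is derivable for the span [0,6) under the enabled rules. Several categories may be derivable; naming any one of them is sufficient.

S

[0,6] S   >
  [0,3] S/(NP\PP)   <
    [0,2] PP   <
      [0,1] "some" : N/S
      [1,2] "sent" : PP\(N/S)
    [2,3] "city" : (S/(NP\PP))\PP
  [3,6] NP\PP   <B
    [3,5] S\PP   <
      [3,4] "often" : N
      [4,5] "gave" : (S\PP)\N
    [5,6] "chased" : NP\S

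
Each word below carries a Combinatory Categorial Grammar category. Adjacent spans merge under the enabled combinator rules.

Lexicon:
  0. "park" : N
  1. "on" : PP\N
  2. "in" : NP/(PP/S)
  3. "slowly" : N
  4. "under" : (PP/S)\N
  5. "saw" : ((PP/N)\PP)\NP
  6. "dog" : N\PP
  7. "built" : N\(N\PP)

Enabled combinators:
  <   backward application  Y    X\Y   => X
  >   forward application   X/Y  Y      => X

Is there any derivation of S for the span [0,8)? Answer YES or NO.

NO

N PP\N NP/(PP/S) N (PP/S)\N ((PP/N)\PP)\NP N\PP N\(N\PP)
CKY chart[0,8] = {PP}; S ∉ chart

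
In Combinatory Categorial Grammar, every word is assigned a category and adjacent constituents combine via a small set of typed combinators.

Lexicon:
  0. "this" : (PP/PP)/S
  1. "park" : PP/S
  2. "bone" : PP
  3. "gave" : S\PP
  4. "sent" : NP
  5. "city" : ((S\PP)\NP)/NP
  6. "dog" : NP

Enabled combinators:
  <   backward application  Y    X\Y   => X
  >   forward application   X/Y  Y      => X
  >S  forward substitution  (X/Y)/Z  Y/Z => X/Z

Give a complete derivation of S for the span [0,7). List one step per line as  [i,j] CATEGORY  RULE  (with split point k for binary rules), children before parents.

[0,1] (PP/PP)/S  lex  "this"
[1,2] PP/S  lex  "park"
[0,2] PP/S  >S  k=1
[2,3] PP  lex  "bone"
[3,4] S\PP  lex  "gave"
[2,4] S  <  k=3
[0,4] PP  >  k=2
[4,5] NP  lex  "sent"
[5,6] ((S\PP)\NP)/NP  lex  "city"
[6,7] NP  lex  "dog"
[5,7] (S\PP)\NP  >  k=6
[4,7] S\PP  <  k=5
[0,7] S  <  k=4

[0,7] S   <
  [0,4] PP   >
    [0,2] PP/S   >S
      [0,1] "this" : (PP/PP)/S
      [1,2] "park" : PP/S
    [2,4] S   <
      [2,3] "bone" : PP
      [3,4] "gave" : S\PP
  [4,7] S\PP   <
    [4,5] "sent" : NP
    [5,7] (S\PP)\NP   >
      [5,6] "city" : ((S\PP)\NP)/NP
      [6,7] "dog" : NP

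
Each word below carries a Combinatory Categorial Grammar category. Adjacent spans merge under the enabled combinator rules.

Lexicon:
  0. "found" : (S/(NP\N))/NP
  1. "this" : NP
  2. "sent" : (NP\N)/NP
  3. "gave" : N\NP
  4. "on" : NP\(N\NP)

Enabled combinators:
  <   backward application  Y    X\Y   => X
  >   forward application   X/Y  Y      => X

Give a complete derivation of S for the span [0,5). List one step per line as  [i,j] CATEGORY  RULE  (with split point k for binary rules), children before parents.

[0,1] (S/(NP\N))/NP  lex  "found"
[1,2] NP  lex  "this"
[0,2] S/(NP\N)  >  k=1
[2,3] (NP\N)/NP  lex  "sent"
[3,4] N\NP  lex  "gave"
[4,5] NP\(N\NP)  lex  "on"
[3,5] NP  <  k=4
[2,5] NP\N  >  k=3
[0,5] S  >  k=2

[0,5] S   >
  [0,2] S/(NP\N)   >
    [0,1] "found" : (S/(NP\N))/NP
    [1,2] "this" : NP
  [2,5] NP\N   >
    [2,3] "sent" : (NP\N)/NP
    [3,5] NP   <
      [3,4] "gave" : N\NP
      [4,5] "on" : NP\(N\NP)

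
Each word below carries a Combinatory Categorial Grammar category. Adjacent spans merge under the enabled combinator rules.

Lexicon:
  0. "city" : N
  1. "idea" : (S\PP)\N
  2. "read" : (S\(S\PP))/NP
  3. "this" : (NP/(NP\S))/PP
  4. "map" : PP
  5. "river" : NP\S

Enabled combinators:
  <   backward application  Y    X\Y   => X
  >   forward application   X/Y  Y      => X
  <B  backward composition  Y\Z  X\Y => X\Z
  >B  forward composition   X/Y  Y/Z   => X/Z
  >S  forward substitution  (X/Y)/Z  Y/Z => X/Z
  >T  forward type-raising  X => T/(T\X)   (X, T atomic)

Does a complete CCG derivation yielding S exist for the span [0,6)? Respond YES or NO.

YES

[0,6] S   <
  [0,2] S\PP   <
    [0,1] "city" : N
    [1,2] "idea" : (S\PP)\N
  [2,6] S\(S\PP)   >
    [2,3] "read" : (S\(S\PP))/NP
    [3,6] NP   >
      [3,5] NP/(NP\S)   >
        [3,4] "this" : (NP/(NP\S))/PP
        [4,5] "map" : PP
      [5,6] "river" : NP\S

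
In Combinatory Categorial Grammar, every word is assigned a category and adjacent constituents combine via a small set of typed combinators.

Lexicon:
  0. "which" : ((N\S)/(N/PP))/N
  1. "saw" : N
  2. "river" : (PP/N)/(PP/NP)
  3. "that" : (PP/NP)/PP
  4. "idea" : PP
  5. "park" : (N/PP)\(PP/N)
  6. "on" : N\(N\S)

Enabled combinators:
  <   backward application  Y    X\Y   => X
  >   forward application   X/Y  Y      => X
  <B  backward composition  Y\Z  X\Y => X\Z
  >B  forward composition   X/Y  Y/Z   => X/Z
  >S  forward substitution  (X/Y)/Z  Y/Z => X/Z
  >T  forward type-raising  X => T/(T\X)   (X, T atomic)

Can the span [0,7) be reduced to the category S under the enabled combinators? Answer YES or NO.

NO

((N\S)/(N/PP))/N N (PP/N)/(PP/NP) (PP/NP)/PP PP (N/PP)\(PP/N) N\(N\S)
CKY chart[0,7] = {N, N/(N\N), NP/(NP\N), PP/(PP\N), S/(S\N)}; S ∉ chart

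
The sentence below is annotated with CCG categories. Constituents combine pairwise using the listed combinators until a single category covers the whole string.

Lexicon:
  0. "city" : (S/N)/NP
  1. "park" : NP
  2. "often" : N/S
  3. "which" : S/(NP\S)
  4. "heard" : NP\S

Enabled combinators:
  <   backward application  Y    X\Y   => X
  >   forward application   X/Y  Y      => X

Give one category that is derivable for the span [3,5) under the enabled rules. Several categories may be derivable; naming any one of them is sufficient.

S

[0,5] S   >
  [0,2] S/N   >
    [0,1] "city" : (S/N)/NP
    [1,2] "park" : NP
  [2,5] N   >
    [2,3] "often" : N/S
    [3,5] S   >
      [3,4] "which" : S/(NP\S)
      [4,5] "heard" : NP\S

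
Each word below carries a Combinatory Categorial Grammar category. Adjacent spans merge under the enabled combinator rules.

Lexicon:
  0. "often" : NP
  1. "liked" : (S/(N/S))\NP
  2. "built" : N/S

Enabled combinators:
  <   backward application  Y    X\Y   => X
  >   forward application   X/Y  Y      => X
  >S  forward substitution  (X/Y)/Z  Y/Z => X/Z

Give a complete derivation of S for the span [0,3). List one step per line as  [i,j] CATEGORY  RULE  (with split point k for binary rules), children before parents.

[0,1] NP  lex  "often"
[1,2] (S/(N/S))\NP  lex  "liked"
[0,2] S/(N/S)  <  k=1
[2,3] N/S  lex  "built"
[0,3] S  >  k=2

[0,3] S   >
  [0,2] S/(N/S)   <
    [0,1] "often" : NP
    [1,2] "liked" : (S/(N/S))\NP
  [2,3] "built" : N/S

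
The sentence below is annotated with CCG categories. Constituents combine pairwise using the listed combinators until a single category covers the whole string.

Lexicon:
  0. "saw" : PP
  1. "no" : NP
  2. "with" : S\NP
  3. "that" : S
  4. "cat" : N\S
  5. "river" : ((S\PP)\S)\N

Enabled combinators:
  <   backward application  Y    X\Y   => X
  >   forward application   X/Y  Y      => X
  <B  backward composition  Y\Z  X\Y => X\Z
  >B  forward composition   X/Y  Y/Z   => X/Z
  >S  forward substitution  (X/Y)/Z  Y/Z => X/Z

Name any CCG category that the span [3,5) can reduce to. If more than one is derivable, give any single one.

N

[0,6] S   <
  [0,1] "saw" : PP
  [1,6] S\PP   <
    [1,3] S   <
      [1,2] "no" : NP
      [2,3] "with" : S\NP
    [3,6] (S\PP)\S   <
      [3,5] N   <
        [3,4] "that" : S
        [4,5] "cat" : N\S
      [5,6] "river" : ((S\PP)\S)\N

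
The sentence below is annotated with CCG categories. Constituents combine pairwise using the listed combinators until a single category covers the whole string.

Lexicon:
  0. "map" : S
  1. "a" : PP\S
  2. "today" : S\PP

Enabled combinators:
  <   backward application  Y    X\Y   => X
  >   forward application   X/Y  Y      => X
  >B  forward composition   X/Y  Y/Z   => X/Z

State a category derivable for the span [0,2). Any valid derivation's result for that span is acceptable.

PP

[0,3] S   <
  [0,2] PP   <
    [0,1] "map" : S
    [1,2] "a" : PP\S
  [2,3] "today" : S\PP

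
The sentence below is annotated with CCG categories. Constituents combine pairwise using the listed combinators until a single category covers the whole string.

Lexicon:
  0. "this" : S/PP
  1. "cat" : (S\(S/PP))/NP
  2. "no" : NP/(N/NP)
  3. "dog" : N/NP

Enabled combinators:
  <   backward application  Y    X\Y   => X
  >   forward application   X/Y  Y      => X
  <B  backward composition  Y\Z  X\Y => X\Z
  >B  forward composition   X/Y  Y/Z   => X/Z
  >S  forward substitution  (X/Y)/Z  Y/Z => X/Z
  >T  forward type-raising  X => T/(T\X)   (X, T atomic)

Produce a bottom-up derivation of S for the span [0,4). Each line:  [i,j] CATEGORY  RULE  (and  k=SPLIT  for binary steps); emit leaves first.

[0,1] S/PP  lex  "this"
[1,2] (S\(S/PP))/NP  lex  "cat"
[2,3] NP/(N/NP)  lex  "no"
[3,4] N/NP  lex  "dog"
[2,4] NP  >  k=3
[1,4] S\(S/PP)  >  k=2
[0,4] S  <  k=1

[0,4] S   <
  [0,1] "this" : S/PP
  [1,4] S\(S/PP)   >
    [1,2] "cat" : (S\(S/PP))/NP
    [2,4] NP   >
      [2,3] "no" : NP/(N/NP)
      [3,4] "dog" : N/NP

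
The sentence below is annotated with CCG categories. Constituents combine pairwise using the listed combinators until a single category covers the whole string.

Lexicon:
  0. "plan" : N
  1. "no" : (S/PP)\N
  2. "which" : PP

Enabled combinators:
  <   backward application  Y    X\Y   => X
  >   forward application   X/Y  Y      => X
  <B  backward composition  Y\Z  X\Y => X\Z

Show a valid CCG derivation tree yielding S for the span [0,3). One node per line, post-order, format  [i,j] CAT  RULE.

[0,3] S   >
  [0,2] S/PP   <
    [0,1] "plan" : N
    [1,2] "no" : (S/PP)\N
  [2,3] "which" : PP

[0,1] N  lex  "plan"
[1,2] (S/PP)\N  lex  "no"
[0,2] S/PP  <  k=1
[2,3] PP  lex  "which"
[0,3] S  >  k=2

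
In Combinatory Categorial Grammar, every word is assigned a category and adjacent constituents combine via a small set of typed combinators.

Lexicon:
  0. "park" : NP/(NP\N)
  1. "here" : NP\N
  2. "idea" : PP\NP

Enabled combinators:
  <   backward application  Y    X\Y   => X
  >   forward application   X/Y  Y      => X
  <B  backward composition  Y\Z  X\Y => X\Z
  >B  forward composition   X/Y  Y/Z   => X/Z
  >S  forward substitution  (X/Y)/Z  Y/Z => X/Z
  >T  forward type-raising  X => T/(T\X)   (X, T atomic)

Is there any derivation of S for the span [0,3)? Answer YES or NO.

NP/(NP\N) NP\N PP\NP
CKY chart[0,3] = {N/(N\PP), NP/(NP\PP), PP, PP/(PP\PP), S/(S\PP)}; S ∉ chart

NO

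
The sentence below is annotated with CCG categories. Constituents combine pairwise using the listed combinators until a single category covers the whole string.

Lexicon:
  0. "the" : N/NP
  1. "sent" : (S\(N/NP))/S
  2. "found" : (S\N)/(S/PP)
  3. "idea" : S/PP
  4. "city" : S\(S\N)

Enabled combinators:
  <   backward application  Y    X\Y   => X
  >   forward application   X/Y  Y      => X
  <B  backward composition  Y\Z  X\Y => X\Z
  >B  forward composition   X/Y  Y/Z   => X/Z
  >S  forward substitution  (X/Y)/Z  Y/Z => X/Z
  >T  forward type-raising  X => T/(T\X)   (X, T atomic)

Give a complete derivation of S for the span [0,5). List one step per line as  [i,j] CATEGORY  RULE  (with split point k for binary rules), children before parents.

[0,5] S   <
  [0,1] "the" : N/NP
  [1,5] S\(N/NP)   >
    [1,2] "sent" : (S\(N/NP))/S
    [2,5] S   <
      [2,4] S\N   >
        [2,3] "found" : (S\N)/(S/PP)
        [3,4] "idea" : S/PP
      [4,5] "city" : S\(S\N)

[0,1] N/NP  lex  "the"
[1,2] (S\(N/NP))/S  lex  "sent"
[2,3] (S\N)/(S/PP)  lex  "found"
[3,4] S/PP  lex  "idea"
[2,4] S\N  >  k=3
[4,5] S\(S\N)  lex  "city"
[2,5] S  <  k=4
[1,5] S\(N/NP)  >  k=2
[0,5] S  <  k=1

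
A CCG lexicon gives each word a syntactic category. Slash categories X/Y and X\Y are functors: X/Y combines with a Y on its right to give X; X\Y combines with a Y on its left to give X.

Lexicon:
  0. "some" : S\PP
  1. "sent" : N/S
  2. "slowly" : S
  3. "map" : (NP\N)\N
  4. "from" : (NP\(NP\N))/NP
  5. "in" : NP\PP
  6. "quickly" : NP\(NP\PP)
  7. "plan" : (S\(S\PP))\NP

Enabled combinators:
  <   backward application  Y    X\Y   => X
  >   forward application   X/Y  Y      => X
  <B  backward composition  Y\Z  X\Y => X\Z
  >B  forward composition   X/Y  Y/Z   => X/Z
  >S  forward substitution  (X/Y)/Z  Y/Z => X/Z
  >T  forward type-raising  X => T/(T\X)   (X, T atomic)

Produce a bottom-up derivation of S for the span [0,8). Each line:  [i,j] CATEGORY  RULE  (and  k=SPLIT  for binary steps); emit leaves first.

[0,1] S\PP  lex  "some"
[1,2] N/S  lex  "sent"
[2,3] S  lex  "slowly"
[1,3] N  >  k=2
[3,4] (NP\N)\N  lex  "map"
[1,4] NP\N  <  k=3
[4,5] (NP\(NP\N))/NP  lex  "from"
[5,6] NP\PP  lex  "in"
[6,7] NP\(NP\PP)  lex  "quickly"
[5,7] NP  <  k=6
[4,7] NP\(NP\N)  >  k=5
[1,7] NP  <  k=4
[7,8] (S\(S\PP))\NP  lex  "plan"
[1,8] S\(S\PP)  <  k=7
[0,8] S  <  k=1

[0,8] S   <
  [0,1] "some" : S\PP
  [1,8] S\(S\PP)   <
    [1,7] NP   <
      [1,4] NP\N   <
        [1,3] N   >
          [1,2] "sent" : N/S
          [2,3] "slowly" : S
        [3,4] "map" : (NP\N)\N
      [4,7] NP\(NP\N)   >
        [4,5] "from" : (NP\(NP\N))/NP
        [5,7] NP   <
          [5,6] "in" : NP\PP
          [6,7] "quickly" : NP\(NP\PP)
    [7,8] "plan" : (S\(S\PP))\NP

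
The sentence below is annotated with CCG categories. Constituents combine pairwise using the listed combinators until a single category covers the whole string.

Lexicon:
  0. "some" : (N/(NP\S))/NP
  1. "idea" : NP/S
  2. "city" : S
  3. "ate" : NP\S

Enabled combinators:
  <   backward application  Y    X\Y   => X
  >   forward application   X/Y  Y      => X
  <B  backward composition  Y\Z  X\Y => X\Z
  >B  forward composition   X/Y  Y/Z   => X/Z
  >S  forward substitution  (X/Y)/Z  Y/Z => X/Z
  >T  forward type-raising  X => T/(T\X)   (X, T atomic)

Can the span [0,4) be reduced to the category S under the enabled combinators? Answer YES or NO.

NO

(N/(NP\S))/NP NP/S S NP\S
CKY chart[0,4] = {(N/(NP\S))/(S\NP), N, N/(N\N), NP/(NP\N), PP/(PP\N), S/(S\N)}; S ∉ chart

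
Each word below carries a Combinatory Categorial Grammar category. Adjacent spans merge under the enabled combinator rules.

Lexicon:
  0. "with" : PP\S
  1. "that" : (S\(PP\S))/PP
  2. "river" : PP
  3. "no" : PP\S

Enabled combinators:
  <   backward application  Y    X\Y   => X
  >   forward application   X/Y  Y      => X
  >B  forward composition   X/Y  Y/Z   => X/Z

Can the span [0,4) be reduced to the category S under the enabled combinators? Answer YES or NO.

PP\S (S\(PP\S))/PP PP PP\S
CKY chart[0,4] = {PP}; S ∉ chart

NO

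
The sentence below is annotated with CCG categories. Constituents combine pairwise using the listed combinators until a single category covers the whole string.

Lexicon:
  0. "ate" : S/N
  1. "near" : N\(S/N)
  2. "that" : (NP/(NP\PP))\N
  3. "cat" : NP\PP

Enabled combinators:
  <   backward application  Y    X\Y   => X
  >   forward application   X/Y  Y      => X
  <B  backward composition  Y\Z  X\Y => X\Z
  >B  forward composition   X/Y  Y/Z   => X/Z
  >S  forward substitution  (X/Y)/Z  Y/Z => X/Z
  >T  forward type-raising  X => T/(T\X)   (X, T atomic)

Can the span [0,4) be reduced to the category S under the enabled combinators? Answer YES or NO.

NO

S/N N\(S/N) (NP/(NP\PP))\N NP\PP
CKY chart[0,4] = {N/(N\NP), NP, NP/(NP\NP), PP/(PP\NP), S/(S\NP)}; S ∉ chart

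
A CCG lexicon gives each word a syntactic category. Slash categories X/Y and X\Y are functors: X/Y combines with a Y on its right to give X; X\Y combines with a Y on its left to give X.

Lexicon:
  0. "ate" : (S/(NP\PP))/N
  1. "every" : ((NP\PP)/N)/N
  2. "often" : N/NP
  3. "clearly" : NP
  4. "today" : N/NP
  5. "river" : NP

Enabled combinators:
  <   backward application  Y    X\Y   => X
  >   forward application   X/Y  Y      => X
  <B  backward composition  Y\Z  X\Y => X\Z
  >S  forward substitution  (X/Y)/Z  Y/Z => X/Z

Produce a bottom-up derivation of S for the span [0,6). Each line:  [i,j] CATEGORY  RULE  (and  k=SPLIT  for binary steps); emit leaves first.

[0,1] (S/(NP\PP))/N  lex  "ate"
[1,2] ((NP\PP)/N)/N  lex  "every"
[2,3] N/NP  lex  "often"
[3,4] NP  lex  "clearly"
[2,4] N  >  k=3
[1,4] (NP\PP)/N  >  k=2
[0,4] S/N  >S  k=1
[4,5] N/NP  lex  "today"
[5,6] NP  lex  "river"
[4,6] N  >  k=5
[0,6] S  >  k=4

[0,6] S   >
  [0,4] S/N   >S
    [0,1] "ate" : (S/(NP\PP))/N
    [1,4] (NP\PP)/N   >
      [1,2] "every" : ((NP\PP)/N)/N
      [2,4] N   >
        [2,3] "often" : N/NP
        [3,4] "clearly" : NP
  [4,6] N   >
    [4,5] "today" : N/NP
    [5,6] "river" : NP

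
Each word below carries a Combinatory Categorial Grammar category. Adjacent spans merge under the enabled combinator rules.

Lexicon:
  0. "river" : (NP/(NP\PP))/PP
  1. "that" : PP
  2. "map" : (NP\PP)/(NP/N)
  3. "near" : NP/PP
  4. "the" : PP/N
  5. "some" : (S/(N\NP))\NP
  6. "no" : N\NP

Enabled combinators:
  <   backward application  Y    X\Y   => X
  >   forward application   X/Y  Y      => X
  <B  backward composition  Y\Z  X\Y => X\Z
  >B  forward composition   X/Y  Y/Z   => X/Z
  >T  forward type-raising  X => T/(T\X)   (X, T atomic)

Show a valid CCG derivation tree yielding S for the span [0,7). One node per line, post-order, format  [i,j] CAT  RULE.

[0,7] S   >
  [0,6] S/(N\NP)   <
    [0,5] NP   >
      [0,2] NP/(NP\PP)   >
        [0,1] "river" : (NP/(NP\PP))/PP
        [1,2] "that" : PP
      [2,5] NP\PP   >
        [2,3] "map" : (NP\PP)/(NP/N)
        [3,5] NP/N   >B
          [3,4] "near" : NP/PP
          [4,5] "the" : PP/N
    [5,6] "some" : (S/(N\NP))\NP
  [6,7] "no" : N\NP

[0,1] (NP/(NP\PP))/PP  lex  "river"
[1,2] PP  lex  "that"
[0,2] NP/(NP\PP)  >  k=1
[2,3] (NP\PP)/(NP/N)  lex  "map"
[3,4] NP/PP  lex  "near"
[4,5] PP/N  lex  "the"
[3,5] NP/N  >B  k=4
[2,5] NP\PP  >  k=3
[0,5] NP  >  k=2
[5,6] (S/(N\NP))\NP  lex  "some"
[0,6] S/(N\NP)  <  k=5
[6,7] N\NP  lex  "no"
[0,7] S  >  k=6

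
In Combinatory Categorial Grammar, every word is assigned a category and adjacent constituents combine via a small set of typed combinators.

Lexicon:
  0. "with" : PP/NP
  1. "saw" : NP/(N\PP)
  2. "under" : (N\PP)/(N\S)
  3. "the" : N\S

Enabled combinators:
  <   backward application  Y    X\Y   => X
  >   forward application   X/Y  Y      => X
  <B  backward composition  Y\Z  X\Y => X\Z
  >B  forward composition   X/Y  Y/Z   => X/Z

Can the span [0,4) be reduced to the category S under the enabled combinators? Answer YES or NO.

NO

PP/NP NP/(N\PP) (N\PP)/(N\S) N\S
CKY chart[0,4] = {PP}; S ∉ chart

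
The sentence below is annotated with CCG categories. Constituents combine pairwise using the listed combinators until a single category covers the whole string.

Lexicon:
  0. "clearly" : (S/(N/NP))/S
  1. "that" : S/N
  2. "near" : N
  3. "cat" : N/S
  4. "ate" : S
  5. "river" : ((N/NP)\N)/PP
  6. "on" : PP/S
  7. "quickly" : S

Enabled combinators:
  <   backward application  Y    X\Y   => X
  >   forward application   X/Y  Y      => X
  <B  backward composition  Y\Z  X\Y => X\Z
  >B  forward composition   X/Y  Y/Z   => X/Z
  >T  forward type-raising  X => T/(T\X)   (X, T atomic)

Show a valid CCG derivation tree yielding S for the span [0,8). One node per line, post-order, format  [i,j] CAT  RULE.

[0,1] (S/(N/NP))/S  lex  "clearly"
[1,2] S/N  lex  "that"
[2,3] N  lex  "near"
[1,3] S  >  k=2
[0,3] S/(N/NP)  >  k=1
[3,4] N/S  lex  "cat"
[4,5] S  lex  "ate"
[3,5] N  >  k=4
[5,6] ((N/NP)\N)/PP  lex  "river"
[6,7] PP/S  lex  "on"
[7,8] S  lex  "quickly"
[6,8] PP  >  k=7
[5,8] (N/NP)\N  >  k=6
[3,8] N/NP  <  k=5
[0,8] S  >  k=3

[0,8] S   >
  [0,3] S/(N/NP)   >
    [0,1] "clearly" : (S/(N/NP))/S
    [1,3] S   >
      [1,2] "that" : S/N
      [2,3] "near" : N
  [3,8] N/NP   <
    [3,5] N   >
      [3,4] "cat" : N/S
      [4,5] "ate" : S
    [5,8] (N/NP)\N   >
      [5,6] "river" : ((N/NP)\N)/PP
      [6,8] PP   >
        [6,7] "on" : PP/S
        [7,8] "quickly" : S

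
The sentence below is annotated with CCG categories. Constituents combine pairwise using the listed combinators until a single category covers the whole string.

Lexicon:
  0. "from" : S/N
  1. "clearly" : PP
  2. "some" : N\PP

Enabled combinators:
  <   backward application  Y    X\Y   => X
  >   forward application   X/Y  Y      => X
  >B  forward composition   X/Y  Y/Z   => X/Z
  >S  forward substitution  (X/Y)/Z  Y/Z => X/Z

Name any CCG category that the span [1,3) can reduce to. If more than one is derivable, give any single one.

N

[0,3] S   >
  [0,1] "from" : S/N
  [1,3] N   <
    [1,2] "clearly" : PP
    [2,3] "some" : N\PP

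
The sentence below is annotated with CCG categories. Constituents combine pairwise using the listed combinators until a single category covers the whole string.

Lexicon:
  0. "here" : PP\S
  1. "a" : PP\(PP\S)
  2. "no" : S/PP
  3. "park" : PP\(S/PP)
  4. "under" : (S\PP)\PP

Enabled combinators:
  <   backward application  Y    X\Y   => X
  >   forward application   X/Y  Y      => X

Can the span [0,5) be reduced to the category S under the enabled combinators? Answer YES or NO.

YES

[0,5] S   <
  [0,2] PP   <
    [0,1] "here" : PP\S
    [1,2] "a" : PP\(PP\S)
  [2,5] S\PP   <
    [2,4] PP   <
      [2,3] "no" : S/PP
      [3,4] "park" : PP\(S/PP)
    [4,5] "under" : (S\PP)\PP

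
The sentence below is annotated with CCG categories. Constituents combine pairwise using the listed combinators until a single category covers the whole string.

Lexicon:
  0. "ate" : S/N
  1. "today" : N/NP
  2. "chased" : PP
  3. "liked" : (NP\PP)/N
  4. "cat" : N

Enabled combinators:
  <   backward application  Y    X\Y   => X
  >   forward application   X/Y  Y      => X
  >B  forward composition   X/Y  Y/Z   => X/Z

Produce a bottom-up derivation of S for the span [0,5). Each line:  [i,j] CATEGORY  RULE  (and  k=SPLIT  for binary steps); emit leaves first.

[0,5] S   >
  [0,1] "ate" : S/N
  [1,5] N   >
    [1,2] "today" : N/NP
    [2,5] NP   <
      [2,3] "chased" : PP
      [3,5] NP\PP   >
        [3,4] "liked" : (NP\PP)/N
        [4,5] "cat" : N

[0,1] S/N  lex  "ate"
[1,2] N/NP  lex  "today"
[2,3] PP  lex  "chased"
[3,4] (NP\PP)/N  lex  "liked"
[4,5] N  lex  "cat"
[3,5] NP\PP  >  k=4
[2,5] NP  <  k=3
[1,5] N  >  k=2
[0,5] S  >  k=1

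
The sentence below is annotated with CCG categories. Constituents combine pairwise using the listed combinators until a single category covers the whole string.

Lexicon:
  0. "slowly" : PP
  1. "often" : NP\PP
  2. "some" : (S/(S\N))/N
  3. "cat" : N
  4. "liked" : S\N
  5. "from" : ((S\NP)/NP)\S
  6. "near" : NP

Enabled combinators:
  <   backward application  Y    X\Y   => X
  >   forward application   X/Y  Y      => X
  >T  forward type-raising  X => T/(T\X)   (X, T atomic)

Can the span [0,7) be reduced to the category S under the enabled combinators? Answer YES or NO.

[0,7] S   <
  [0,2] NP   <
    [0,1] "slowly" : PP
    [1,2] "often" : NP\PP
  [2,7] S\NP   >
    [2,6] (S\NP)/NP   <
      [2,5] S   >
        [2,4] S/(S\N)   >
          [2,3] "some" : (S/(S\N))/N
          [3,4] "cat" : N
        [4,5] "liked" : S\N
      [5,6] "from" : ((S\NP)/NP)\S
    [6,7] "near" : NP

YES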